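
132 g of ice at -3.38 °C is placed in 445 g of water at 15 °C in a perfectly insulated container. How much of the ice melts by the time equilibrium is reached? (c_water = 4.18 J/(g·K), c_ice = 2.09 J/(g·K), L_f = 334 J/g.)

Water can give up m c ΔT = 445×4.18×15 = 27902 J before reaching 0 °C.
Of that, 132×2.09×3.38 = 932.47 J goes to bring the ice to 0 °C, leaving 26969 J.
Fully melting the ice requires m_ice L_f = 132×334 = 44088 J.
26969 J < 44088 J, so only part of the ice melts and the system sits at 0 °C.
Mass melted = 26969/334 ≈ 80.75 g.

m_melted ≈ 80.7 g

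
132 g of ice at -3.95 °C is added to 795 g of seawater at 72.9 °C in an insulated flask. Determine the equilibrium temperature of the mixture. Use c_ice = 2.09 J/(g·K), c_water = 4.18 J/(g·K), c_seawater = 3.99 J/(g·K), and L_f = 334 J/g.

T_f ≈ 50.0 °C

Let T be the final temperature. ΣQ_i = 0:
warm ice to 0 °C: 132·2.09·(0 − (-3.95)) = 1089.7; fusion: m_ice L_f = 132·334 = 44088; meltwater 0→T: 132·4.18·T = 551.76 T; seawater cools: 795·3.99·(T − 72.9) = 3172.1(T − 72.9)
3723.8 T = 231242 − 45178 = 186065
T ≈ 49.97 °C — above 0 °C, consistent with complete melting.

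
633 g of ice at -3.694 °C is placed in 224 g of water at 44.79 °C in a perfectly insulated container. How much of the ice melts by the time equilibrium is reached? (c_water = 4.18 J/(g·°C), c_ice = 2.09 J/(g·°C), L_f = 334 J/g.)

m_melted ≈ 111 g

Water can give up m c ΔT = 224·4.18·44.79 = 41938 J before reaching 0 °C.
Of that, 633·2.09·3.694 = 4887.1 J goes to bring the ice to 0 °C, leaving 37051 J.
Fully melting the ice requires m_ice L_f = 633·334 = 211422 J.
Since 37051 < 211422 J, not all the ice melts; equilibrium is at 0 °C.
Mass melted = 37051/334 ≈ 110.9 g.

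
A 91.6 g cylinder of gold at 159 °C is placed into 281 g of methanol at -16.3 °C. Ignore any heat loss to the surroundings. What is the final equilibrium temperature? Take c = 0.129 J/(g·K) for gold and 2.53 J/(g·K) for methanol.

Net heat exchanged in the isolated system is zero:
91.6×0.129×(T − 159) + 281×2.53×(T − (-16.3)) = 0
722.75 T = -9709.4
T ≈ -13.43 °C

T_f ≈ -13.4 °C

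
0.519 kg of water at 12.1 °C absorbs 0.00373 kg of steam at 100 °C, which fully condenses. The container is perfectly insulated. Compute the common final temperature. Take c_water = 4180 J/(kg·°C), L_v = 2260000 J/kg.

Heat gained plus heat lost sum to zero:
steam→water at 100 °C releases m L_v = 0.00373×2260000 = 8429.8
  condensed water 100 °C→T: 15.59(T − 100)
  original water: 2169.4(T − 12.1)
2185 T = 8429.8 + 1559.1 + 26250 = 36239
T ≈ 16.59 °C (< 100 °C, so full condensation is consistent).

T_f ≈ 16.6 °C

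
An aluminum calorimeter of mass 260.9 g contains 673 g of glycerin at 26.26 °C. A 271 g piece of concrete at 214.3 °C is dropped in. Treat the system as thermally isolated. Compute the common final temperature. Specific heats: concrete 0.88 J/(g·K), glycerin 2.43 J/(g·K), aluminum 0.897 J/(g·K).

T_f ≈ 47.5 °C

Heat gained plus heat lost sum to zero:
271*0.88*(T − 214.3) + 673*2.43*(T − 26.26) + 260.9*0.897*(T − 26.26) = 0
2107.9 T = 100197
T = 100197 / 2107.9 = 47.5 °C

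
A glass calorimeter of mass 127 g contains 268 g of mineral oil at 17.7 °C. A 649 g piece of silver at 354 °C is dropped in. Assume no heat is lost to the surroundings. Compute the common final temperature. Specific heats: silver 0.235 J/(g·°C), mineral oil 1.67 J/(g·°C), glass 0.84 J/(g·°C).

T_f ≈ 90.3 °C

Let T be the final temperature. ΣQ_i = 0:
649·0.235·(T − 354) + 268·1.67·(T − 17.7) + 127·0.84·(T − 17.7) = 0
(152.51 + 447.56 + 106.68) T = 152.51·354 + 447.56·17.7 + 106.68·17.7
T ≈ 90.27 °C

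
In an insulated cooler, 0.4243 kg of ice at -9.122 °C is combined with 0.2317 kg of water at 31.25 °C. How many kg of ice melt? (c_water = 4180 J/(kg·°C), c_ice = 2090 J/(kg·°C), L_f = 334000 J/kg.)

Heat available from the water dropping to 0 °C: 0.2317×4180×31.25 = 30266 J.
Of that, 0.4243×2090×9.122 = 8089.3 J goes to bring the ice to 0 °C, leaving 22177 J.
Melting all 0.4243 kg of ice would need 0.4243×334000 = 141716 J.
22177 J < 141716 J, so only part of the ice melts and the system sits at 0 °C.
m_melted×334000 = 22177  ⇒  m_melted ≈ 0.0664 kg.

m_melted ≈ 0.0664 kg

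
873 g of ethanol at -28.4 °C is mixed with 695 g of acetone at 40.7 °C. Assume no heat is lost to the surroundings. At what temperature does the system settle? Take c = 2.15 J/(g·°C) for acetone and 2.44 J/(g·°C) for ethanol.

T_f ≈ 0.1 °C

Net heat exchanged in the isolated system is zero:
695*2.15*(T − 40.7) + 873*2.44*(T − (-28.4)) = 0
(1494.2 + 2130.1) T = 1494.2*40.7 + 2130.1*(-28.4)
T = 320.57/3624.4 ≈ 0.09 °C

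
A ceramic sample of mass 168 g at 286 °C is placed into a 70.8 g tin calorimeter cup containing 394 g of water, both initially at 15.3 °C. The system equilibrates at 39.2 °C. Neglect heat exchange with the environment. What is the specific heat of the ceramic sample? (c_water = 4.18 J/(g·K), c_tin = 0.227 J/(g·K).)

Energy conservation, ΣQ = 0:
168·c·(39.2 − 286) + 394·4.18·(39.2 − 15.3) + 70.8·0.227·(39.2 − 15.3) = 0
-41462 c = -39745
c = -39745/-41462 ≈ 0.9586 J/(g·K)

c ≈ 0.959 J/(g·K)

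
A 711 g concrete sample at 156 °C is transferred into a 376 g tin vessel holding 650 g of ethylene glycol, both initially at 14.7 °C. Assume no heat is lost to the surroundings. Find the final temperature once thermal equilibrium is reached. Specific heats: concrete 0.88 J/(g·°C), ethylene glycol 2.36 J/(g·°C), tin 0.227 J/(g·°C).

T_f ≈ 54.1 °C

With ΣQ=0 the equilibrium temperature is the m·c-weighted mean:
T_f = (625.68×156 + 1534×14.7 + 85.35×14.7) / (625.68 + 1534 + 85.35)
    = 121411 / 2245 ≈ 54.08 °C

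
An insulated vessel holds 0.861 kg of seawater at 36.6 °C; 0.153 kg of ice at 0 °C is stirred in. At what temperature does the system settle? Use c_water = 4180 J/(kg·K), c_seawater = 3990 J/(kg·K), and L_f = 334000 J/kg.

T_f ≈ 18.3 °C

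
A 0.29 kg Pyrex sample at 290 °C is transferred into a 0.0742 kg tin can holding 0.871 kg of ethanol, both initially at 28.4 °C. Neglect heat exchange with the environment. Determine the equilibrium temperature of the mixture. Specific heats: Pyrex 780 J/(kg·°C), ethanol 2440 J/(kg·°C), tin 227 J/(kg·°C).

Conservation of energy gives ΣQ = 0:
0.29*780*(T − 290) + 0.871*2440*(T − 28.4) + 0.0742*227*(T − 28.4) = 0
(226.2 + 2125.2 + 16.84) T = 226.2*290 + 2125.2*28.4 + 16.84*28.4
T = 126433/2368.3 ≈ 53.39 °C

T_f ≈ 53.4 °C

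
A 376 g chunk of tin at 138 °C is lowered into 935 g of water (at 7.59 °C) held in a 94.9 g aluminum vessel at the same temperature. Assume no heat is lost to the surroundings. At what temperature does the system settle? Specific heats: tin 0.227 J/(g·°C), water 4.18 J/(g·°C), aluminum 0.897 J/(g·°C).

T_f ≈ 10.3 °C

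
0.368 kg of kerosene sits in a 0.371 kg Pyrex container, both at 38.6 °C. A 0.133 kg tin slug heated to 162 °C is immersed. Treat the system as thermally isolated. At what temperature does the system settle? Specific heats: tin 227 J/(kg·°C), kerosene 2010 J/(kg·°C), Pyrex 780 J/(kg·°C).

Let T be the final temperature. ΣQ_i = 0:
0.133·227·(T − 162) + 0.368·2010·(T − 38.6) + 0.371·780·(T − 38.6) = 0
(30.19 + 739.68 + 289.38) T = 30.19·162 + 739.68·38.6 + 289.38·38.6
T = 44613 / 1059.3 = 42.1 °C

T_f ≈ 42.1 °C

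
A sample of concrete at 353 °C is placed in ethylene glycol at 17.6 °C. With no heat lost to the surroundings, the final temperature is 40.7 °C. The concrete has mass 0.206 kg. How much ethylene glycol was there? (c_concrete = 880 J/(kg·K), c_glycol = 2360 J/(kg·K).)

m ≈ 1.04 kg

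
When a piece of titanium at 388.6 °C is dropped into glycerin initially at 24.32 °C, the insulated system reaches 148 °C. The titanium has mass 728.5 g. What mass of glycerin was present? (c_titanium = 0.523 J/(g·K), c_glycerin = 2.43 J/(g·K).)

Heat lost by the titanium = heat gained by the glycerin:
728.5·0.523·(388.6 − 148) = m·2.43·(148 − 24.32)
300.54 m = 91670  ⇒  m ≈ 305 g

m ≈ 305 g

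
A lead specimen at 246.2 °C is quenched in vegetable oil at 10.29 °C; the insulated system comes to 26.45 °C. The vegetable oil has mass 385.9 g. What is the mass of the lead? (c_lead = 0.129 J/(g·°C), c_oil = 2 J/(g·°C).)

m ≈ 440 g

Heat lost by the lead = heat gained by the oil:
m·0.129·(246.2 − 26.45) = 385.9·2·(26.45 − 10.29)
28.35 m = 12472  ⇒  m ≈ 440 g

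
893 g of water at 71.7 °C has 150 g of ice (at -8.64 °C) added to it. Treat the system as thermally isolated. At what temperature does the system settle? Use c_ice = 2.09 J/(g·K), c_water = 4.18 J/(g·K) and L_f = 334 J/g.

T_f ≈ 49.3 °C

Let T be the final temperature. ΣQ_i = 0:
ice -8.64→0 °C: 150·2.09·8.64 = 2708.6
  melt ice: 150·334 = 50100
  warm the meltwater: 627 T
  water cools: 893·4.18·(T − 71.7) = 3732.7(T − 71.7)
4359.7 T = 267637 − 52809 = 214829
T ≈ 49.28 °C. Since T > 0 °C, the all-ice-melts assumption holds.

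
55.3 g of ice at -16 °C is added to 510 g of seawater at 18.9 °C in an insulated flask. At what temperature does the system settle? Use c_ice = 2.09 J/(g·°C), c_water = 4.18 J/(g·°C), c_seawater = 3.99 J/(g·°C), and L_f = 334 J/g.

Taking heat into each body as positive, Σ m c ΔT = 0:
ice -16→0 °C: 55.3×2.09×16 = 1849.2
  fusion: m_ice L_f = 55.3×334 = 18470
  warm the meltwater: 231.15 T
  seawater: 2034.9(T − 18.9)
2266.1 T = 38460 − 20319 = 18140
T ≈ 8.01 °C. Since T > 0 °C, the all-ice-melts assumption holds.

T_f ≈ 8.0 °C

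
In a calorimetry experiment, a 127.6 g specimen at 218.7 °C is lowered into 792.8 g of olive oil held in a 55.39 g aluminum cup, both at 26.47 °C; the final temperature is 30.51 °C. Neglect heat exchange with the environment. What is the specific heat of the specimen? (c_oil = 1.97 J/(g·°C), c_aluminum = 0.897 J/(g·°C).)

c ≈ 0.271 J/(g·°C)

Heat gained plus heat lost sum to zero:
127.6·c·(30.51 − 218.7) + 792.8·1.97·(30.51 − 26.47) + 55.39·0.897·(30.51 − 26.47) = 0
-24013 c = -6510.5
c = -6510.5/-24013 ≈ 0.2711 J/(g·°C)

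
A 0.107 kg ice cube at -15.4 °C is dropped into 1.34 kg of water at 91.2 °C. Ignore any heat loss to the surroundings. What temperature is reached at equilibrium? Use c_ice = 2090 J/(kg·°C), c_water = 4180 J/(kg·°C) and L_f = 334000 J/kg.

T_f ≈ 78.0 °C

Let T be the final temperature. ΣQ_i = 0:
warm ice to 0 °C: 0.107·2090·(0 − (-15.4)) = 3443.9; latent heat to melt: 0.107·334000 = 35738; warm the meltwater: 447.26 T; water: 5601.2(T − 91.2)
6048.5 T = 510829 − 39182 = 471648
T ≈ 77.98 °C — above 0 °C, consistent with complete melting.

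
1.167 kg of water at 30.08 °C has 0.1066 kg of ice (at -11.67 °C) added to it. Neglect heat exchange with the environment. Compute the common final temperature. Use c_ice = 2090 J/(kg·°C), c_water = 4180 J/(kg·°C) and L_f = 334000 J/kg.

T_f ≈ 20.4 °C

Energy balance with sensible and latent terms:
ice -11.67→0 °C: 0.1066·2090·11.67 = 2600; fusion: m_ice L_f = 0.1066·334000 = 35604; meltwater 0→T: 0.1066·4180·T = 445.59 T; water: 4878.1(T − 30.08)
5323.6 T = 146732 − 38204 = 108528
T ≈ 20.39 °C — above 0 °C, consistent with complete melting.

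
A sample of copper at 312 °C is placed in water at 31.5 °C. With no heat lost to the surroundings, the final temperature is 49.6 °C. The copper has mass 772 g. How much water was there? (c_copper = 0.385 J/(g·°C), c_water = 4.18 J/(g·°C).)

m ≈ 1030 g

Heat lost by the copper = heat gained by the water:
772×0.385×(312 − 49.6) = m×4.18×(49.6 − 31.5)
75.66 m = 77991  ⇒  m ≈ 1031 g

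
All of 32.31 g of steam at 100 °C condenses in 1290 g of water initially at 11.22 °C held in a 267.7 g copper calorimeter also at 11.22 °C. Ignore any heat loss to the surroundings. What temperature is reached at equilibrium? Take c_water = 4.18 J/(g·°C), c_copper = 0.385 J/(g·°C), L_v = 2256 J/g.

T_f ≈ 26.3 °C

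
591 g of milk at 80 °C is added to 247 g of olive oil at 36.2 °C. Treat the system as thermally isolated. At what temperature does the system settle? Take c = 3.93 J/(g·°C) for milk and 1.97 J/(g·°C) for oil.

T_f ≈ 72.4 °C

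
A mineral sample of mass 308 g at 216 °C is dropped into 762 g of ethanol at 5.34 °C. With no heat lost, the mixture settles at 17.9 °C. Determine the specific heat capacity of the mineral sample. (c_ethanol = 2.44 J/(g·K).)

Conservation of energy gives ΣQ = 0:
308·c·(17.9 − 216) + 762·2.44·(17.9 − 5.34) = 0
-61015 c = -23353
c = -23353/-61015 ≈ 0.3827 J/(g·K)

c ≈ 0.383 J/(g·K)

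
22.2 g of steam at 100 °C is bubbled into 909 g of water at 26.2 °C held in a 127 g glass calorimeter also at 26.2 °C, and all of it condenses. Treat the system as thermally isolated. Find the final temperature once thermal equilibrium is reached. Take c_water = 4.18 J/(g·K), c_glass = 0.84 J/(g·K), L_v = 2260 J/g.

Taking heat into each body as positive, Σ m c ΔT = 0:
latent heat released on condensation: 22.2×2260 = 50172
  condensate cools 100→T: 22.2×4.18×(T − 100) = 92.8(T − 100)
  original water: 3799.6(T − 26.2)
  glass cup: 127×0.84×(T − 26.2) = 106.68(T − 26.2)
3999.1 T = 50172 + 9279.6 + 102345 = 161797
T ≈ 40.46 °C — below 100 °C, confirming all the steam condensed.

T_f ≈ 40.5 °C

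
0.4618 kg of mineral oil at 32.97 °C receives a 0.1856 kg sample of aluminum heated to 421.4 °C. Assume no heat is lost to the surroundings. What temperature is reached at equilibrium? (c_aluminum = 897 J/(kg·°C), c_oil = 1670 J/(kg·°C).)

T_f ≈ 101.9 °C

Taking heat into each body as positive, Σ m c ΔT = 0:
0.1856×897×(T − 421.4) + 0.4618×1670×(T − 32.97) = 0
937.69 T = 95583
T = 95583 / 937.69 = 102 °C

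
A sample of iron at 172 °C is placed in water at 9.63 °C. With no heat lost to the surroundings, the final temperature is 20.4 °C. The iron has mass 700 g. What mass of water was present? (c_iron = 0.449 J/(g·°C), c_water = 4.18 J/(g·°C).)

m ≈ 1060 g

Heat lost by the iron = heat gained by the water:
700×0.449×(172 − 20.4) = m×4.18×(20.4 − 9.63)
45.02 m = 47648  ⇒  m ≈ 1058 g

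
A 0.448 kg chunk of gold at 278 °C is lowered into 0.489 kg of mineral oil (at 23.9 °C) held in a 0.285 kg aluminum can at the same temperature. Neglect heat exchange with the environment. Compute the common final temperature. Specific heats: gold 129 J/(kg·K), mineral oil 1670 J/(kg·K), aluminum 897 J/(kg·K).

T_f ≈ 36.9 °C

Net heat exchanged in the isolated system is zero:
0.448×129×(T − 278) + 0.489×1670×(T − 23.9) + 0.285×897×(T − 23.9) = 0
57.79(T − 278) + 816.63(T − 23.9) + 255.64(T − 23.9) = 0
(57.79 + 816.63 + 255.64) T = 57.79×278 + 816.63×23.9 + 255.64×23.9
T ≈ 36.89 °C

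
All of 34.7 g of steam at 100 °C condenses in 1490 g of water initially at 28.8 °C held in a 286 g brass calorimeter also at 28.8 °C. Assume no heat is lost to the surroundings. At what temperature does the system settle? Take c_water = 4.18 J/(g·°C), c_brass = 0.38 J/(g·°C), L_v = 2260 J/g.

T_f ≈ 42.5 °C

Conservation of energy gives ΣQ = 0:
steam→water at 100 °C releases m L_v = 34.7×2260 = 78422
  condensed water 100 °C→T: 145.05(T − 100)
  original water: 6228.2(T − 28.8)
  brass cup: 286×0.38×(T − 28.8) = 108.68(T − 28.8)
6481.9 T = 78422 + 14505 + 182502 = 275429
T ≈ 42.49 °C, under the boiling point, so the assumption holds.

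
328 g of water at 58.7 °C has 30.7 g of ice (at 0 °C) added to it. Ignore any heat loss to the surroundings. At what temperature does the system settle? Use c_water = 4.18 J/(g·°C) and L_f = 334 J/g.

T_f ≈ 46.8 °C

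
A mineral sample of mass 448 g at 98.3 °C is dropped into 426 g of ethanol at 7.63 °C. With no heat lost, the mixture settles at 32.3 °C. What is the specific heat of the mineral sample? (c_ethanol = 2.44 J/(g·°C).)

c ≈ 0.867 J/(g·°C)

Energy conservation, ΣQ = 0:
448×c×(32.3 − 98.3) + 426×2.44×(32.3 − 7.63) = 0
-29568 c = -25643
c = -25643/-29568 ≈ 0.8673 J/(g·°C)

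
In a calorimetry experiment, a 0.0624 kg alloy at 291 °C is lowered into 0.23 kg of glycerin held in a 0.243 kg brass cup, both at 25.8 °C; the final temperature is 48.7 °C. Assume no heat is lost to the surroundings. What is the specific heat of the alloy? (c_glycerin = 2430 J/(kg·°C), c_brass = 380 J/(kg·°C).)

Conservation of energy gives ΣQ = 0:
0.0624·c·(48.7 − 291) + 0.23·2430·(48.7 − 25.8) + 0.243·380·(48.7 − 25.8) = 0
-15.12 c = -14913
c = -14913/-15.12 ≈ 986.4 J/(kg·°C)

c ≈ 986 J/(kg·°C)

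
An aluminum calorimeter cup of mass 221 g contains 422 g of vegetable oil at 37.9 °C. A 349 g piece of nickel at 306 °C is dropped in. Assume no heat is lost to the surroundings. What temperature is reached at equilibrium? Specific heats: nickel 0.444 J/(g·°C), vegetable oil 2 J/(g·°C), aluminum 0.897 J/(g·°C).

T_f ≈ 72.6 °C

With ΣQ=0 the equilibrium temperature is the m·c-weighted mean:
T_f = (154.96·306 + 844·37.9 + 198.24·37.9) / (154.96 + 844 + 198.24)
    = 86917 / 1197.2 ≈ 72.60 °C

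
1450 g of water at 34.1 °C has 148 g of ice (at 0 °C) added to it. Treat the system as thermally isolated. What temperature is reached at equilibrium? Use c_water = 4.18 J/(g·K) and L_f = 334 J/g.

Heat gained plus heat lost sum to zero:
fusion: m_ice L_f = 148·334 = 49432; warm the meltwater: 618.64 T; water cools: 1450·4.18·(T − 34.1) = 6061(T − 34.1)
6679.6 T = 206680 − 49432 = 157248
T ≈ 23.54 °C. Since T > 0 °C, the all-ice-melts assumption holds.

T_f ≈ 23.5 °C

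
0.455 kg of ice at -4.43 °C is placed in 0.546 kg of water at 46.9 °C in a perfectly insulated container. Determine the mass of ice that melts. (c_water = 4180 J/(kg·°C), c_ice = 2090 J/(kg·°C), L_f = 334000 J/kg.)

m_melted ≈ 0.308 kg

Cooling the water to 0 °C releases 0.546·4180·46.9 = 107039 J.
Warming the ice to 0 °C takes 0.455·2090·4.43 = 4212.7 J, leaving 102826 J for melting.
Fully melting the ice requires m_ice L_f = 0.455·334000 = 151970 J.
102826 J < 151970 J, so only part of the ice melts and the system sits at 0 °C.
m_melt = 102826 / L_f = 0.3079 kg.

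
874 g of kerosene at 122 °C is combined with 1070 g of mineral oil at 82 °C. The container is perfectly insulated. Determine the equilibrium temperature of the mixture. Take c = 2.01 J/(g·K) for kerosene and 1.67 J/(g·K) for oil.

T_f ≈ 101.8 °C

Setting the total heat transfer to zero:
874*2.01*(T − 122) + 1070*1.67*(T − 82) = 0
1756.7(T − 122) + 1786.9(T − 82) = 0
(1756.7 + 1786.9) T = 1756.7*122 + 1786.9*82
T = 360848 / 3543.6 = 102 °C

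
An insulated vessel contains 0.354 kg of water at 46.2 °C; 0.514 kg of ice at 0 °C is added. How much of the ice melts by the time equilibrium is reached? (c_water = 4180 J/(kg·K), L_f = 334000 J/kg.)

Cooling the water to 0 °C releases 0.354·4180·46.2 = 68363 J.
To melt every bit of ice: 0.514·334000 = 171676 J.
68363 J < 171676 J, so only part of the ice melts and the system sits at 0 °C.
m_melted·334000 = 68363  ⇒  m_melted ≈ 0.2047 kg.

m_melted ≈ 0.205 kg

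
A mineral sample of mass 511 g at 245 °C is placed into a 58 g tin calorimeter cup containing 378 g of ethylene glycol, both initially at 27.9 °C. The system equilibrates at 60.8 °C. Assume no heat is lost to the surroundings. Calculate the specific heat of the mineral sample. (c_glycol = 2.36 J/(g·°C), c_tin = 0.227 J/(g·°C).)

c ≈ 0.316 J/(g·°C)

Let T be the final temperature. ΣQ_i = 0:
511×c×(60.8 − 245) + 378×2.36×(60.8 − 27.9) + 58×0.227×(60.8 − 27.9) = 0
-94126 c = -29783
c = -29783/-94126 ≈ 0.3164 J/(g·°C)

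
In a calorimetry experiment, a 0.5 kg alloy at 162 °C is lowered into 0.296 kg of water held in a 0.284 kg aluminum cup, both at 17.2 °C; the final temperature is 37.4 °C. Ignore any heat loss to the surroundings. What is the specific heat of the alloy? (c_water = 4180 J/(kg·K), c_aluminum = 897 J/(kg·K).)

Conservation of energy gives ΣQ = 0:
0.5·c·(37.4 − 162) + 0.296·4180·(37.4 − 17.2) + 0.284·897·(37.4 − 17.2) = 0
-62.3 c = -30139
c = -30139/-62.3 ≈ 483.8 J/(kg·K)

c ≈ 484 J/(kg·K)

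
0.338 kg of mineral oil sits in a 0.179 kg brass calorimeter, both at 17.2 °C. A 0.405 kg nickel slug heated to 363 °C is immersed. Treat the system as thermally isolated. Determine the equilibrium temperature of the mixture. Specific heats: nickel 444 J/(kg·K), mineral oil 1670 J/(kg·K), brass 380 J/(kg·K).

Energy conservation, ΣQ = 0:
0.405*444*(T − 363) + 0.338*1670*(T − 17.2) + 0.179*380*(T − 17.2) = 0
179.82(T − 363) + 564.46(T − 17.2) + 68.02(T − 17.2) = 0
(179.82 + 564.46 + 68.02) T = 179.82*363 + 564.46*17.2 + 68.02*17.2
T = 76153/812.3 ≈ 93.75 °C

T_f ≈ 93.8 °C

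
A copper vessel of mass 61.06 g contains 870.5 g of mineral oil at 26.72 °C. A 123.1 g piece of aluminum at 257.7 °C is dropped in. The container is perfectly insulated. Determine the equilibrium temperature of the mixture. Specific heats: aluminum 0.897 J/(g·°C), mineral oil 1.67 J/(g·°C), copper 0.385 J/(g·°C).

Conservation of energy gives ΣQ = 0:
123.1×0.897×(T − 257.7) + 870.5×1.67×(T − 26.72) + 61.06×0.385×(T − 26.72) = 0
(110.42 + 1453.7 + 23.51) T = 110.42×257.7 + 1453.7×26.72 + 23.51×26.72
T ≈ 42.78 °C

T_f ≈ 42.8 °C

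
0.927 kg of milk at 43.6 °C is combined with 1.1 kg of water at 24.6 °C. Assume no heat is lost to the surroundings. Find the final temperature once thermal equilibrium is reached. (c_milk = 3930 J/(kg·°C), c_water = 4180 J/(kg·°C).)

T_f ≈ 33.0 °C

Heat lost by the milk equals heat gained by the water:
0.927*3930*(43.6 − T) = 1.1*4180*(T − 24.6)
3643.1(43.6 − T) = 4598(T − 24.6)
8241.1 T = 271950  ⇒  T ≈ 33.00 °C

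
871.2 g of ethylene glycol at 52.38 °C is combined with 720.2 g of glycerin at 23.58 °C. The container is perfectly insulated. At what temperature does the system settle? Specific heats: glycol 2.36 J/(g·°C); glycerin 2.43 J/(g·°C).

T_f ≈ 39.1 °C

Conservation of energy gives ΣQ = 0:
871.2*2.36*(T − 52.38) + 720.2*2.43*(T − 23.58) = 0
2056(T − 52.38) + 1750.1(T − 23.58) = 0
3806.1 T = 148962
T = 148962/3806.1 ≈ 39.14 °C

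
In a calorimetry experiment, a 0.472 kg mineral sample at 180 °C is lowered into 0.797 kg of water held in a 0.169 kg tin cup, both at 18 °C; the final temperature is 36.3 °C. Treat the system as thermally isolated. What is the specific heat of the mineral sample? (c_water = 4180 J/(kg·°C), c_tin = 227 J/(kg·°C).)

Setting the total heat transfer to zero:
0.472·c·(36.3 − 180) + 0.797·4180·(36.3 − 18) + 0.169·227·(36.3 − 18) = 0
-67.83 c = -61668
c = -61668/-67.83 ≈ 909.2 J/(kg·°C)

c ≈ 909 J/(kg·°C)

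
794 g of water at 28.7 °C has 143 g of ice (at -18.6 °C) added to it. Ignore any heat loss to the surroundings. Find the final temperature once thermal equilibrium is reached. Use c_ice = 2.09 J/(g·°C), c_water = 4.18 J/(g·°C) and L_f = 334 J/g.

T_f ≈ 10.7 °C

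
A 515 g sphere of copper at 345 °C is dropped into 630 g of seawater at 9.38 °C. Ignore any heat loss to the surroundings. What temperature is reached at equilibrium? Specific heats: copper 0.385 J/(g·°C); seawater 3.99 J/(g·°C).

Heat lost by the copper equals heat gained by the seawater:
515·0.385·(345 − T) = 630·3.99·(T − 9.38)
198.28(345 − T) = 2513.7(T − 9.38)
2712 T = 91983  ⇒  T ≈ 33.92 °C

T_f ≈ 33.9 °C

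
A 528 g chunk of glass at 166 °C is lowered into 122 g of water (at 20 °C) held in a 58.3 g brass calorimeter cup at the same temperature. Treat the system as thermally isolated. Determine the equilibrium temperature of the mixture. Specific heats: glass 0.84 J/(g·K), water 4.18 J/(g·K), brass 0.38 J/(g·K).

T_f ≈ 86.4 °C

Energy conservation, ΣQ = 0:
528*0.84*(T − 166) + 122*4.18*(T − 20) + 58.3*0.38*(T − 20) = 0
443.52(T − 166) + 509.96(T − 20) + 22.15(T − 20) = 0
(443.52 + 509.96 + 22.15) T = 443.52*166 + 509.96*20 + 22.15*20
T = 84267 / 975.63 = 86.4 °C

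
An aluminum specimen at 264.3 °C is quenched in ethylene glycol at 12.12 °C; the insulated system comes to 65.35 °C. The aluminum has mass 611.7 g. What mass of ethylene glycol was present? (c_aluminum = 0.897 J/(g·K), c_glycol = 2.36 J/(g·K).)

m ≈ 869 g

Setting the total heat transfer to zero:
611.7×0.897×(65.35 − 264.3) + m×2.36×(65.35 − 12.12) = 0
125.62 m = 109163
m = 109163/125.62 ≈ 869 g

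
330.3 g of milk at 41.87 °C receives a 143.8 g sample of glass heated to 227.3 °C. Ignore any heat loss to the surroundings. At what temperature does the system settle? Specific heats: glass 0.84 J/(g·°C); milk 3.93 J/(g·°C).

T_f ≈ 57.7 °C

T_f = Σ m_i c_i T_i / Σ m_i c_i:
T_f = (120.79·227.3 + 1298.1·41.87) / (120.79 + 1298.1)
    = 81807 / 1418.9 ≈ 57.66 °C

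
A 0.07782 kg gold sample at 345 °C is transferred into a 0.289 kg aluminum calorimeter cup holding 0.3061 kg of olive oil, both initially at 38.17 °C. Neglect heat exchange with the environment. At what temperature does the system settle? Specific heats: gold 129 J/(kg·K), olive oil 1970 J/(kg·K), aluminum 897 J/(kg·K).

With ΣQ=0 the equilibrium temperature is the m·c-weighted mean:
T_f = (10.04·345 + 603.02·38.17 + 259.23·38.17) / (10.04 + 603.02 + 259.23)
    = 36375 / 872.29 ≈ 41.70 °C

T_f ≈ 41.7 °C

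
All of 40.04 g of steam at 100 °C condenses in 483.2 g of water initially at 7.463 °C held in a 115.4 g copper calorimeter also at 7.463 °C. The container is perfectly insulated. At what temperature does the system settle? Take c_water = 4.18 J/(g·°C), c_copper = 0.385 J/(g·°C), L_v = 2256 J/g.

T_f ≈ 54.9 °C

Heat gained plus heat lost sum to zero:
condense steam: −40.04×2256 = −90330; condensate cools 100→T: 40.04×4.18×(T − 100) = 167.37(T − 100); water warms: 483.2×4.18×(T − 7.463) = 2019.8(T − 7.463); cup: 44.43(T − 7.463)
2231.6 T = 90330 + 16737 + 15405 = 122472
T ≈ 54.88 °C, under the boiling point, so the assumption holds.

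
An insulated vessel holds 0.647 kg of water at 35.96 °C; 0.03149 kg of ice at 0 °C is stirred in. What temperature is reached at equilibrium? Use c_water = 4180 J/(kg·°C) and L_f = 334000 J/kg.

Let T be the final temperature. ΣQ_i = 0:
fusion: m_ice L_f = 0.03149×334000 = 10518; meltwater 0→T: 0.03149×4180×T = 131.63 T; water cools: 0.647×4180×(T − 35.96) = 2704.5(T − 35.96)
2836.1 T = 97252 − 10518 = 86735
T ≈ 30.58 °C (positive, so assuming full melt was valid).

T_f ≈ 30.6 °C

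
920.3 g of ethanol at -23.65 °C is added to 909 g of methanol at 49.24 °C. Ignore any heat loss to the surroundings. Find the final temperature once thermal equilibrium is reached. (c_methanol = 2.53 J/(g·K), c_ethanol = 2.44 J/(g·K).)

T_f ≈ 13.2 °C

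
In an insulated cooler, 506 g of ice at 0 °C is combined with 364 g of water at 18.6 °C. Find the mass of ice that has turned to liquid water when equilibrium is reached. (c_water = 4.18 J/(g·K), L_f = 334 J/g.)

m_melted ≈ 84.7 g

Heat available from the water dropping to 0 °C: 364×4.18×18.6 = 28300 J.
To melt every bit of ice: 506×334 = 169004 J.
Since 28300 < 169004 J, not all the ice melts; equilibrium is at 0 °C.
Mass melted = 28300/334 ≈ 84.73 g.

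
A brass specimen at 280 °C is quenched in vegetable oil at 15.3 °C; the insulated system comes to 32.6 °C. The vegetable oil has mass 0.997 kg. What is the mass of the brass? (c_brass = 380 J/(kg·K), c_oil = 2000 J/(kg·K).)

m ≈ 0.367 kg

Energy conservation, ΣQ = 0:
m×380×(32.6 − 280) + 0.997×2000×(32.6 − 15.3) = 0
-94012 m = -34496
m = -34496/-94012 ≈ 0.3669 kg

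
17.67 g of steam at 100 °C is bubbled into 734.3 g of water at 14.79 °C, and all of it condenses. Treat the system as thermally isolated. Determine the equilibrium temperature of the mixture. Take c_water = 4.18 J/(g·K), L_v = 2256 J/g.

Energy conservation, ΣQ = 0:
steam→water at 100 °C releases m L_v = 17.67×2256 = 39864; condensed water 100 °C→T: 73.86(T − 100); water warms: 734.3×4.18×(T − 14.79) = 3069.4(T − 14.79)
3143.2 T = 39864 + 7386.1 + 45396 = 92646
T ≈ 29.47 °C, under the boiling point, so the assumption holds.

T_f ≈ 29.5 °C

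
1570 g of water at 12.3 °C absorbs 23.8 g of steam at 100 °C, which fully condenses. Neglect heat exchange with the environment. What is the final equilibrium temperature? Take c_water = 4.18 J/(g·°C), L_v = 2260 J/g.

T_f ≈ 21.7 °C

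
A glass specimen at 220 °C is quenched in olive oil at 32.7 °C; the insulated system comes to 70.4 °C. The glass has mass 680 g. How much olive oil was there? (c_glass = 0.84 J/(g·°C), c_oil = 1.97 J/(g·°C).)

m ≈ 1150 g

|Q_glass| = |Q_oil|:
680×0.84×(220 − 70.4) = m×1.97×(70.4 − 32.7)
74.27 m = 85452  ⇒  m ≈ 1151 g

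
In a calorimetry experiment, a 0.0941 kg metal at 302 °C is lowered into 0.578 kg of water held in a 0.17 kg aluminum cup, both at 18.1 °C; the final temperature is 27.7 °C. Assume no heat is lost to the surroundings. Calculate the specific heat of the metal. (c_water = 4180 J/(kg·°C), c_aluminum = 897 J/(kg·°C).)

Setting the total heat transfer to zero:
0.0941×c×(27.7 − 302) + 0.578×4180×(27.7 − 18.1) + 0.17×897×(27.7 − 18.1) = 0
-25.81 c = -24658
c = -24658/-25.81 ≈ 955.3 J/(kg·°C)

c ≈ 955 J/(kg·°C)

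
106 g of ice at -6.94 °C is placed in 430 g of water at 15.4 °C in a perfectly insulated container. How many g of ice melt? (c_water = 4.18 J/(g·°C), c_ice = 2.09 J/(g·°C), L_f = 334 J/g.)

m_melted ≈ 78.3 g

Heat available from the water dropping to 0 °C: 430×4.18×15.4 = 27680 J.
Of that, 106×2.09×6.94 = 1537.5 J goes to bring the ice to 0 °C, leaving 26142 J.
Fully melting the ice requires m_ice L_f = 106×334 = 35404 J.
Since 26142 < 35404 J, not all the ice melts; equilibrium is at 0 °C.
m_melt = 26142 / L_f = 78.27 g.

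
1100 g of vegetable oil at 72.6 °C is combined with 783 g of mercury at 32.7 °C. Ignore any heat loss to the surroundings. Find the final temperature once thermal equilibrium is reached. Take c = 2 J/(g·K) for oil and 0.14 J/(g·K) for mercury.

With ΣQ=0 the equilibrium temperature is the m·c-weighted mean:
T_f = (2200*72.6 + 109.62*32.7) / (2200 + 109.62)
    = 163305 / 2309.6 ≈ 70.71 °C

T_f ≈ 70.7 °C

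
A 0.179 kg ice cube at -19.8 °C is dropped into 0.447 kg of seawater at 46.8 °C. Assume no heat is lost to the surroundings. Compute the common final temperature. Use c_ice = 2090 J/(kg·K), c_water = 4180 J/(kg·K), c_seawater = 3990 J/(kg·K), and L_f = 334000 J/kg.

T_f ≈ 6.4 °C

Energy balance with sensible and latent terms:
warm ice to 0 °C: 0.179·2090·(0 − (-19.8)) = 7407.4; melt ice: 0.179·334000 = 59786; warm the meltwater: 748.22 T; seawater cools: 0.447·3990·(T − 46.8) = 1783.5(T − 46.8)
2531.8 T = 83469 − 67193 = 16276
T ≈ 6.43 °C — above 0 °C, consistent with complete melting.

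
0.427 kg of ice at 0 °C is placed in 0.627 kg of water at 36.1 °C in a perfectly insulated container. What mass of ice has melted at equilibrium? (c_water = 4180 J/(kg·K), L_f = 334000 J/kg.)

Heat available from the water dropping to 0 °C: 0.627×4180×36.1 = 94613 J.
Melting all 0.427 kg of ice would need 0.427×334000 = 142618 J.
94613 J < 142618 J, so only part of the ice melts and the system sits at 0 °C.
m_melt = 94613 / L_f = 0.2833 kg.

m_melted ≈ 0.283 kg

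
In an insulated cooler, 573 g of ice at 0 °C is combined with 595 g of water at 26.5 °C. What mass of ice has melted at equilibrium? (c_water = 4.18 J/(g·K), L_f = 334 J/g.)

m_melted ≈ 197 g

Water can give up m c ΔT = 595·4.18·26.5 = 65908 J before reaching 0 °C.
Melting all 573 g of ice would need 573·334 = 191382 J.
65908 J < 191382 J, so only part of the ice melts and the system sits at 0 °C.
Mass melted = 65908/334 ≈ 197.3 g.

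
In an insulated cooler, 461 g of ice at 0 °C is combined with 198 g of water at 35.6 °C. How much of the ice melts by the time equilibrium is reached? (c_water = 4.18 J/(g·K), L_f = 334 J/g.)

m_melted ≈ 88.2 g

Water can give up m c ΔT = 198·4.18·35.6 = 29464 J before reaching 0 °C.
To melt every bit of ice: 461·334 = 153974 J.
Since 29464 < 153974 J, not all the ice melts; equilibrium is at 0 °C.
m_melt = 29464 / L_f = 88.22 g.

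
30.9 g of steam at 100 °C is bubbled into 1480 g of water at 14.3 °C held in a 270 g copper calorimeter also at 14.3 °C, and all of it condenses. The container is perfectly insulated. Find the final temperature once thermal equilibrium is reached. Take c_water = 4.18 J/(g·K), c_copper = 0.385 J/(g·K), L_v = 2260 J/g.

Sum of m c ΔT and latent-heat terms is zero:
steam→water at 100 °C releases m L_v = 30.9×2260 = 69834; condensed water 100 °C→T: 129.16(T − 100); water warms: 1480×4.18×(T − 14.3) = 6186.4(T − 14.3); copper cup: 270×0.385×(T − 14.3) = 103.95(T − 14.3)
6419.5 T = 69834 + 12916 + 89952 = 172702
T ≈ 26.90 °C, under the boiling point, so the assumption holds.

T_f ≈ 26.9 °C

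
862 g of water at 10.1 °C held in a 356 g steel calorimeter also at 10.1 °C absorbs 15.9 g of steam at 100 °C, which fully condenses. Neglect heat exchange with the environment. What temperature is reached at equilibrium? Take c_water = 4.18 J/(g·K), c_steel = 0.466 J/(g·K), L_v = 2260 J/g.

Heat gained plus heat lost sum to zero:
latent heat released on condensation: 15.9×2260 = 35934; condensed water 100 °C→T: 66.46(T − 100); original water: 3603.2(T − 10.1); steel cup: 356×0.466×(T − 10.1) = 165.9(T − 10.1)
3835.5 T = 35934 + 6646.2 + 38067 = 80648
T ≈ 21.03 °C — below 100 °C, confirming all the steam condensed.

T_f ≈ 21.0 °C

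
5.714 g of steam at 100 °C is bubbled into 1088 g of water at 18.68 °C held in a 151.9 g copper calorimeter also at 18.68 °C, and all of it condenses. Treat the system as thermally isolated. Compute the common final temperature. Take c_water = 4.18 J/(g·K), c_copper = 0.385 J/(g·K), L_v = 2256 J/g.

Net heat exchanged in the isolated system is zero:
steam→water at 100 °C releases m L_v = 5.714×2256 = 12891; condensed water 100 °C→T: 23.88(T − 100); water warms: 1088×4.18×(T − 18.68) = 4547.8(T − 18.68); copper cup: 151.9×0.385×(T − 18.68) = 58.48(T − 18.68)
4630.2 T = 12891 + 2388.5 + 86046 = 101325
T ≈ 21.88 °C — below 100 °C, confirming all the steam condensed.

T_f ≈ 21.9 °C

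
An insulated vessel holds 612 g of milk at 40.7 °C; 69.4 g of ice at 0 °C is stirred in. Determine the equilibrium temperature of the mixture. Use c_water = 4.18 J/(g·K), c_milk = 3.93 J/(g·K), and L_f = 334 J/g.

Conservation of energy gives ΣQ = 0:
latent heat to melt: 69.4×334 = 23180; meltwater 0→T: 69.4×4.18×T = 290.09 T; milk cools: 612×3.93×(T − 40.7) = 2405.2(T − 40.7)
2695.3 T = 97890 − 23180 = 74710
T ≈ 27.72 °C. Since T > 0 °C, the all-ice-melts assumption holds.

T_f ≈ 27.7 °C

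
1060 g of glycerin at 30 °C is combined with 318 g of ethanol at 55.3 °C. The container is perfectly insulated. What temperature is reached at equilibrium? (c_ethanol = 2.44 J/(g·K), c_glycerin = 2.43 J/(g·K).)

T_f ≈ 35.9 °C

|Q_ethanol| = |Q_glycerin|:
318*2.44*(55.3 − T) = 1060*2.43*(T − 30)
775.92(55.3 − T) = 2575.8(T − 30)
3351.7 T = 120182  ⇒  T ≈ 35.86 °C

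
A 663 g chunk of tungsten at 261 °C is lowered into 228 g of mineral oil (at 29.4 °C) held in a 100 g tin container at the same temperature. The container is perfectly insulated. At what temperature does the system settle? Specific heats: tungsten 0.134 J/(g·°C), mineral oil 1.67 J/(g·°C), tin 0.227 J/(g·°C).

T_f ≈ 71.2 °C

Net heat exchanged in the isolated system is zero:
663*0.134*(T − 261) + 228*1.67*(T − 29.4) + 100*0.227*(T − 29.4) = 0
88.84(T − 261) + 380.76(T − 29.4) + 22.7(T − 29.4) = 0
492.3 T = 35049
T = 35049 / 492.3 = 71.2 °C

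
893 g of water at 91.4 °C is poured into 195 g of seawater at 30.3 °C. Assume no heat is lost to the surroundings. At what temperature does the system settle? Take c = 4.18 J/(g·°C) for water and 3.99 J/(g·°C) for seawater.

T_f is the heat-capacity-weighted average of the initial temperatures:
T_f = (3732.7×91.4 + 778.05×30.3) / (3732.7 + 778.05)
    = 364747 / 4510.8 ≈ 80.86 °C

T_f ≈ 80.9 °C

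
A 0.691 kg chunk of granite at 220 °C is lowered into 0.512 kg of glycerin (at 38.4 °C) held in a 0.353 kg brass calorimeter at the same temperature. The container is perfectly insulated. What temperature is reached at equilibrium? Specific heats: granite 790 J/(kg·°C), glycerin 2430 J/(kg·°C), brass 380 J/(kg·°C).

T_f ≈ 89.9 °C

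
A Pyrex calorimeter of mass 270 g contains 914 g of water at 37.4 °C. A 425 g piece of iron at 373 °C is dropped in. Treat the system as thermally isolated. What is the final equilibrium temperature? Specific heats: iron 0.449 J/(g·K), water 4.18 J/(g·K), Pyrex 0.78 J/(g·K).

Energy conservation, ΣQ = 0:
425·0.449·(T − 373) + 914·4.18·(T − 37.4) + 270·0.78·(T − 37.4) = 0
190.83(T − 373) + 3820.5(T − 37.4) + 210.6(T − 37.4) = 0
4221.9 T = 221942
T ≈ 52.57 °C

T_f ≈ 52.6 °C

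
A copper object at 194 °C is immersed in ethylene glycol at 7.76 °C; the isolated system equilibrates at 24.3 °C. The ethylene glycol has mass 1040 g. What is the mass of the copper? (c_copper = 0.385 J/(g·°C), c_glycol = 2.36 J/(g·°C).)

m ≈ 621 g

Let T be the final temperature. ΣQ_i = 0:
m×0.385×(24.3 − 194) + 1040×2.36×(24.3 − 7.76) = 0
-65.33 m = -40596
m = -40596/-65.33 ≈ 621.4 g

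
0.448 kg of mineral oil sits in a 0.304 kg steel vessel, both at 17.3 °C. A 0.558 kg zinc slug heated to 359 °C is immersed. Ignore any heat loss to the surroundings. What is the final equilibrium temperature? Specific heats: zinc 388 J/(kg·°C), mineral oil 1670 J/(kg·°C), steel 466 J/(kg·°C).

T_f ≈ 84.2 °C

Taking heat into each body as positive, Σ m c ΔT = 0:
0.558·388·(T − 359) + 0.448·1670·(T − 17.3) + 0.304·466·(T − 17.3) = 0
(216.5 + 748.16 + 141.66) T = 216.5·359 + 748.16·17.3 + 141.66·17.3
T ≈ 84.17 °C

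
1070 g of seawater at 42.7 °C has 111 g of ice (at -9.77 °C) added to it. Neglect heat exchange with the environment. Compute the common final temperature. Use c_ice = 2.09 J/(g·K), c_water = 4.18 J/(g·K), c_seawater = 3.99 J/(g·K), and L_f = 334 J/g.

T_f ≈ 30.2 °C

Sum of m c ΔT and latent-heat terms is zero:
ice -9.77→0 °C: 111×2.09×9.77 = 2266.5
  fusion: m_ice L_f = 111×334 = 37074
  meltwater 0→T: 111×4.18×T = 463.98 T
  seawater: 4269.3(T − 42.7)
4733.3 T = 182299 − 39341 = 142959
T ≈ 30.20 °C (positive, so assuming full melt was valid).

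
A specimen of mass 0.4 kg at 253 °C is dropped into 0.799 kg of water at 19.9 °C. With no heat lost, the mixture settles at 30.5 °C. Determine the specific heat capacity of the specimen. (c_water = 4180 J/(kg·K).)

c ≈ 398 J/(kg·K)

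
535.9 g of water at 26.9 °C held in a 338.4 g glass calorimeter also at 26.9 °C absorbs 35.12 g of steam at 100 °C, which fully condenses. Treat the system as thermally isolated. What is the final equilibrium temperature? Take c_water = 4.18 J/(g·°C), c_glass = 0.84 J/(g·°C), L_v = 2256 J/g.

T_f ≈ 60.6 °C

Conservation of energy gives ΣQ = 0:
latent heat released on condensation: 35.12·2256 = 79231; condensed water 100 °C→T: 146.8(T − 100); water warms: 535.9·4.18·(T − 26.9) = 2240.1(T − 26.9); glass cup: 338.4·0.84·(T − 26.9) = 284.26(T − 26.9)
2671.1 T = 79231 + 14680 + 67904 = 161815
T ≈ 60.58 °C — below 100 °C, confirming all the steam condensed.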